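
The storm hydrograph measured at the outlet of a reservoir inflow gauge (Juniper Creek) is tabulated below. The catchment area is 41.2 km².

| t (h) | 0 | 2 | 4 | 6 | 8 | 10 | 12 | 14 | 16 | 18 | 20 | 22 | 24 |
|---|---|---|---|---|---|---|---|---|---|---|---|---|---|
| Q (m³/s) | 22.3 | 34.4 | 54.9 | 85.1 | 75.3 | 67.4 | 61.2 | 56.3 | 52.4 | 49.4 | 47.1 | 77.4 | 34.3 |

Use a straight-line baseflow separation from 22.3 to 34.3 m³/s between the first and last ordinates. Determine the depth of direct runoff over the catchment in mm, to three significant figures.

Direct runoff: 0.00, 11.10, 30.60, 59.80, 49.00, 40.10, 32.90, 27.00, 22.10, 18.10, 14.80, 44.10, 0.00 m³/s; ΣQ_DR = 349.6 m³/s.
V = ΣQ_DR · Δt = 349.6 × 7200 s = 2.517 × 10^6 m³.
Over A = 41.2 km², depth = V / A = 61.1 mm.

d ≈ 61.1 mm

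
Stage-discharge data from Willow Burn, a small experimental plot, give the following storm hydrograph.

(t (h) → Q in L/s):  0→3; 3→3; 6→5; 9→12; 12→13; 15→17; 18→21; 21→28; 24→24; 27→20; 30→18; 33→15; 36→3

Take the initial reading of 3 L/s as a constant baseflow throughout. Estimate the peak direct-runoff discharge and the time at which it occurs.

Q_p = 25.0 L/s at t = 21 h

Subtracting baseflow gives direct-runoff ordinates: 0.0, 0.0, 2.0, 9.0, 10.0, 14.0, 18.0, 25.0, 21.0, 17.0, 15.0, 12.0, 0.0 L/s.
The maximum is 25.0 L/s, occurring at the reading for t = 21 h.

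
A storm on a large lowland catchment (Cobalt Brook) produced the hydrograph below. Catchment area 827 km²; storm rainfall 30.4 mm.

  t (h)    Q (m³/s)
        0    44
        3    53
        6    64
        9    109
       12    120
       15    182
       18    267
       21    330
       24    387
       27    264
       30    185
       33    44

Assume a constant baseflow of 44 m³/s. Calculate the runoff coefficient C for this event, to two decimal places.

ΣQ_DR = 1521 m³/s; V = ΣQ_DR·Δt = 1.643 × 10^7 m³.
Runoff depth d = V / A = 19.86 mm.
C = d / P = 19.86 / 30.4 = 0.65.

C ≈ 0.65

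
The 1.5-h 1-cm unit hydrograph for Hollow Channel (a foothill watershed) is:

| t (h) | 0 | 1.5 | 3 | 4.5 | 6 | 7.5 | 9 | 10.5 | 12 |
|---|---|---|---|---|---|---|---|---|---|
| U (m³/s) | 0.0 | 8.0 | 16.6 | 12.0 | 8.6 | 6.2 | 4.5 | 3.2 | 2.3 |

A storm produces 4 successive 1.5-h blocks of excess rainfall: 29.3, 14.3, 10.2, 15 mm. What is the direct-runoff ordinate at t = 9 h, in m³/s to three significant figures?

Q ≈ 48.8 m³/s

By discrete convolution, Q_j = Σ (P_i / 10 mm) · U_{j−i}.
At t = 9 h (j=6): Q = (29.3/10)·4.5 + (14.3/10)·6.2 + (10.2/10)·8.6 + (15/10)·12.0 = 48.8 m³/s.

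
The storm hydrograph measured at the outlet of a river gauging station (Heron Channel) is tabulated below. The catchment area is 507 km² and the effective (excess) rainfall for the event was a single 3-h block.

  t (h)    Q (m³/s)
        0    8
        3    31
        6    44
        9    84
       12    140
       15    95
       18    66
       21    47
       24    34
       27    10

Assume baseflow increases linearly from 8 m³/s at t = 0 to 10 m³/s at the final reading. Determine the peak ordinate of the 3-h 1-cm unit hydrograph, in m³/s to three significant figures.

U_p ≈ 131 m³/s

Direct runoff: 0.00, 22.78, 35.56, 75.33, 131.11, 85.89, 56.67, 37.44, 24.22, 0.00 m³/s; ΣQ_DR = 469.0 m³/s, peak = 131.11 m³/s.
Runoff depth d = ΣQ_DR·Δt / A = 469.0 × 10800 / (507 km²) = 9.991 mm.
The 1-cm UH is the DRH scaled by (10 mm)/d, so U_p = 131.11 × 10/9.991 = 131 m³/s.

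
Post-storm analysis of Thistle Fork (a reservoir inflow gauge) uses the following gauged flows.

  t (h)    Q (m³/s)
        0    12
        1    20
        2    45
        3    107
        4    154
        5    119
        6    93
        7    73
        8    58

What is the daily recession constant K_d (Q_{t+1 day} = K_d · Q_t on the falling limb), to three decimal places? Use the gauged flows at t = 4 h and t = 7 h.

K_d ≈ 0.003

Between t = 4 h and t = 7 h the flow falls from 154 to 73 m³/s over 3×1 h = 3 h.
Per-interval ratio K = (73/154)^(1/3) = 0.7797; K_d = K^(24/1) = 0.003.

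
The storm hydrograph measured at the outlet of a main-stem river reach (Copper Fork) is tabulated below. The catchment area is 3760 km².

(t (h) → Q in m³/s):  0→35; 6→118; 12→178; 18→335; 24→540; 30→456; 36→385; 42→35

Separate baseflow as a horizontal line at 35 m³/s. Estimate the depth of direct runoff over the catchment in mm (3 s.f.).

Direct runoff: 0.0, 83.0, 143.0, 300.0, 505.0, 421.0, 350.0, 0.0 m³/s; ΣQ_DR = 1802 m³/s.
V = ΣQ_DR · Δt = 1802 × 21600 s = 3.892 × 10^7 m³.
Over A = 3760 km², depth = V / A = 10.4 mm.

d ≈ 10.4 mm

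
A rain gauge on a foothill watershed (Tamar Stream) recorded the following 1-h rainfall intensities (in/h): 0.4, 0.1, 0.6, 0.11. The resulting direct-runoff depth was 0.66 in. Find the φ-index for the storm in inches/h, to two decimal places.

Only the 2 blocks with intensity above φ contribute runoff: 0.4, 0.6 in/h.
Σ(I−φ)·Δt = d  ⇒  (0.4+0.6 − 2φ)·1 = 0.66
φ = (1.000 − 0.66/1) / 2 = 0.17 in/h.

φ ≈ 0.17 in/h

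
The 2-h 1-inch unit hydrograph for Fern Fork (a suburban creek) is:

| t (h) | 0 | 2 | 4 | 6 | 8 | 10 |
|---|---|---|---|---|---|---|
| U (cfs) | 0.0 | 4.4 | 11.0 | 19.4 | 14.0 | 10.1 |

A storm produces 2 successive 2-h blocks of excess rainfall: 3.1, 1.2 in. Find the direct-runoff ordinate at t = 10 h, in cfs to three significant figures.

Q ≈ 48.1 cfs

By discrete convolution, Q_j = Σ (P_i / 1 in) · U_{j−i}.
At t = 10 h (j=5): Q = (3.1/1)·10.1 + (1.2/1)·14.0 = 48.1 cfs.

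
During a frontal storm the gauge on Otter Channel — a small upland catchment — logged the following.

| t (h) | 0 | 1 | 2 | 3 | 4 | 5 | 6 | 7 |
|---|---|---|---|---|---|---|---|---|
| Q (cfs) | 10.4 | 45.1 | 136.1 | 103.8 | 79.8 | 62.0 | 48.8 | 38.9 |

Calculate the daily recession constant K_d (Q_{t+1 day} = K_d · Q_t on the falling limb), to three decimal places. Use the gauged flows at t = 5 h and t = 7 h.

K_d ≈ 0.004

Between t = 5 h and t = 7 h the flow falls from 62.0 to 38.9 cfs over 2×1 h = 2 h.
Per-interval ratio K = (38.9/62.0)^(1/2) = 0.7921; K_d = K^(24/1) = 0.004.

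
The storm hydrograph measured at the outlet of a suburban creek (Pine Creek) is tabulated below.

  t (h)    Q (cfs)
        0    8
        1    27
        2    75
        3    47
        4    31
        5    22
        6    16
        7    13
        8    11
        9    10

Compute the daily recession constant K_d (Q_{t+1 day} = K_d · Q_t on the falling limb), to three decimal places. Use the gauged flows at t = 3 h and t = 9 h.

K_d ≈ 0.002

Between t = 3 h and t = 9 h the flow falls from 47 to 10 cfs over 6×1 h = 6 h.
Per-interval ratio K = (10/47)^(1/6) = 0.7727; K_d = K^(24/1) = 0.002.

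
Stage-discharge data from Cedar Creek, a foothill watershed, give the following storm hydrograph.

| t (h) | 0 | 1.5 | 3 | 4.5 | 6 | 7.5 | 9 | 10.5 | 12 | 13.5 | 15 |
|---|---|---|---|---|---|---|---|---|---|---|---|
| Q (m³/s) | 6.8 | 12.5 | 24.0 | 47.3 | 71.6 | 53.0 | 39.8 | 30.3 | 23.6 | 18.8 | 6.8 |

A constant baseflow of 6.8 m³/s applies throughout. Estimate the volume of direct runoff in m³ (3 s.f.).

V ≈ 1.40 × 10^6 m³

Direct-runoff ordinates (Q − Q_b): 0.0, 5.7, 17.2, 40.5, 64.8, 46.2, 33.0, 23.5, 16.8, 12.0, 0.0 m³/s.
ΣQ_DR = 259.7 m³/s.
With Δt = 1.5 h = 5400 s, V = ΣQ_DR · Δt = 259.7 × 5400 = 1.40 × 10^6 m³.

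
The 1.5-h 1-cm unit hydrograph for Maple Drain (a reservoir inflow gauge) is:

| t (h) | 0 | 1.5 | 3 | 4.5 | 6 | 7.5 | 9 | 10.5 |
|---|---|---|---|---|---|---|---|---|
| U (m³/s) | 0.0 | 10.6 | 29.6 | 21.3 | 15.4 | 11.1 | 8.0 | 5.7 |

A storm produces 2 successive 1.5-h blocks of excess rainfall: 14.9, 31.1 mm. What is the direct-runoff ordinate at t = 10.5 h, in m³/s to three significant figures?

Q ≈ 33.4 m³/s

By discrete convolution, Q_j = Σ (P_i / 10 mm) · U_{j−i}.
At t = 10.5 h (j=7): Q = (14.9/10)·5.7 + (31.1/10)·8.0 = 33.4 m³/s.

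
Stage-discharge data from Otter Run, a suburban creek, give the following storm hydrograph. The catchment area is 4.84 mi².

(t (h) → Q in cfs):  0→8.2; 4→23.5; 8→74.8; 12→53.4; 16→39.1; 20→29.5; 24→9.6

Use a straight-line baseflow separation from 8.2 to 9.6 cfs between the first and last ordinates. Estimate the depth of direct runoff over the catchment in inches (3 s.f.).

d ≈ 0.225 in

Direct runoff: 0.00, 15.07, 66.13, 44.50, 29.97, 20.13, 0.00 cfs; ΣQ_DR = 175.8 cfs.
V = ΣQ_DR · Δt = 175.8 × 14400 s = 2.532 × 10^6 ft³.
Over A = 4.84 mi², depth = V / A = 0.225 in.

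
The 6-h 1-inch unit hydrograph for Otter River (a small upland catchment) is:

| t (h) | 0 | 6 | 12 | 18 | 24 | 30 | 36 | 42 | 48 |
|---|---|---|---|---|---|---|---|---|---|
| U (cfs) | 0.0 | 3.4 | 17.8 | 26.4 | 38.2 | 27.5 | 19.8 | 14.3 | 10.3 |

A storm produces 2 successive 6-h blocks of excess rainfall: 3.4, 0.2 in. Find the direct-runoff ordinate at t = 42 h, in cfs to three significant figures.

Q ≈ 52.6 cfs

By discrete convolution, Q_j = Σ (P_i / 1 in) · U_{j−i}.
At t = 42 h (j=7): Q = (3.4/1)·14.3 + (0.2/1)·19.8 = 52.6 cfs.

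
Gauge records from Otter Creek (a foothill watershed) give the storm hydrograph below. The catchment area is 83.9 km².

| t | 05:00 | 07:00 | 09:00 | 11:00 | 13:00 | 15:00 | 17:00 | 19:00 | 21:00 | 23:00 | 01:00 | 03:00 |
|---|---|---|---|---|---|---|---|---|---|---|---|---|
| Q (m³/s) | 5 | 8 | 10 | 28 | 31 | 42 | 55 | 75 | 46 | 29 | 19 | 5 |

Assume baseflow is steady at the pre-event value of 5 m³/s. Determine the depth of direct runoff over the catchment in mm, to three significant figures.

Direct runoff: 0.0, 3.0, 5.0, 23.0, 26.0, 37.0, 50.0, 70.0, 41.0, 24.0, 14.0, 0.0 m³/s; ΣQ_DR = 293.0 m³/s.
V = ΣQ_DR · Δt = 293.0 × 7200 s = 2.110 × 10^6 m³.
Over A = 83.9 km², depth = V / A = 25.1 mm.

d ≈ 25.1 mm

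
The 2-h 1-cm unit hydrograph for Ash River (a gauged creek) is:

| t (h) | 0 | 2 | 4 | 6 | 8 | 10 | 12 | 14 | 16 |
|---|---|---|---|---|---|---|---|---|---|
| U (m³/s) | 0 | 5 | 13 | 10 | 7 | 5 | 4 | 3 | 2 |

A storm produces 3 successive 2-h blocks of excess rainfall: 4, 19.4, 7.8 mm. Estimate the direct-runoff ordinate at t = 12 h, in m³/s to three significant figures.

Q ≈ 16.8 m³/s

By discrete convolution, Q_j = Σ (P_i / 10 mm) · U_{j−i}.
At t = 12 h (j=6): Q = (4/10)·4 + (19.4/10)·5 + (7.8/10)·7 = 16.8 m³/s.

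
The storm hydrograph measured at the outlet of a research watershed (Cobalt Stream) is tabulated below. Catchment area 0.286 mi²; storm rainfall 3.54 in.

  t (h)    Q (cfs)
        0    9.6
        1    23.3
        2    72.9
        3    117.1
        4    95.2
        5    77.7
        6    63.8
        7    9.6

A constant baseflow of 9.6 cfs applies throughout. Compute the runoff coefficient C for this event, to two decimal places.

ΣQ_DR = 392.4 cfs; V = ΣQ_DR·Δt = 1.413 × 10^6 ft³.
Runoff depth d = V / A = 2.126 in.
C = d / P = 2.126 / 3.54 = 0.60.

C ≈ 0.60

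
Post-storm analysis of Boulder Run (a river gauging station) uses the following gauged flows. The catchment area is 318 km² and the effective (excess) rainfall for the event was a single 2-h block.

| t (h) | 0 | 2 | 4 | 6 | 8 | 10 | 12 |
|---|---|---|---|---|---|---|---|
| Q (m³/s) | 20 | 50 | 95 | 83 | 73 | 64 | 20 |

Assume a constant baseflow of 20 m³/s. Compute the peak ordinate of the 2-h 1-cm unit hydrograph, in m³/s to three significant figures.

Direct runoff: 0.0, 30.0, 75.0, 63.0, 53.0, 44.0, 0.0 m³/s; ΣQ_DR = 265.0 m³/s, peak = 75.0 m³/s.
Runoff depth d = ΣQ_DR·Δt / A = 265.0 × 7200 / (318 km²) = 6.000 mm.
The 1-cm UH is the DRH scaled by (10 mm)/d, so U_p = 75.0 × 10/6.000 = 125 m³/s.

U_p ≈ 125 m³/s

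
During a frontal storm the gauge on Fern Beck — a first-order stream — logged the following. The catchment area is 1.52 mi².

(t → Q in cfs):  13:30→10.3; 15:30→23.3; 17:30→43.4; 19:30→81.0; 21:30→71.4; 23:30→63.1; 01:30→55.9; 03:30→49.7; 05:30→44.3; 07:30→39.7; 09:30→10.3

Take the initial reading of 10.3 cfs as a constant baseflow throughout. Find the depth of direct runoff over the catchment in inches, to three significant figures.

Direct runoff: 0.0, 13.0, 33.1, 70.7, 61.1, 52.8, 45.6, 39.4, 34.0, 29.4, 0.0 cfs; ΣQ_DR = 379.1 cfs.
V = ΣQ_DR · Δt = 379.1 × 7200 s = 2.730 × 10^6 ft³.
Over A = 1.52 mi², depth = V / A = 0.773 in.

d ≈ 0.773 in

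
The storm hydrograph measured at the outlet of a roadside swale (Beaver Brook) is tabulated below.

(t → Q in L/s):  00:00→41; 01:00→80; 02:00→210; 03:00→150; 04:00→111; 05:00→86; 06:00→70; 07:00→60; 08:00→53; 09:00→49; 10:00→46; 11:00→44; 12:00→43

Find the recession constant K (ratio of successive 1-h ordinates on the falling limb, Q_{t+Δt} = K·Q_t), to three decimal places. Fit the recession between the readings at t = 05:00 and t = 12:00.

K ≈ 0.906

Using the recession-limb readings at t = 05:00 and t = 12:00: Q falls from 86 to 43 L/s over 7 intervals.
K = (Q₂/Q₁)^(1/7) = (43/86)^(1/7) = 0.906.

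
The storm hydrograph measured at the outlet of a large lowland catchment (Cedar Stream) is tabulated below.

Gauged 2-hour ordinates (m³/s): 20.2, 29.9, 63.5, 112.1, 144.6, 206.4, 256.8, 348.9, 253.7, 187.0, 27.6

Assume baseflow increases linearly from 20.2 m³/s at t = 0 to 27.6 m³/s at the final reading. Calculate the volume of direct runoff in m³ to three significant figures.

V ≈ 9.99 × 10^6 m³

Direct-runoff ordinates (Q − Q_b): 0.00, 8.96, 41.82, 89.68, 121.44, 182.50, 232.16, 323.52, 227.58, 160.14, 0.00 m³/s.
ΣQ_DR = 1388 m³/s.
With Δt = 2 h = 7200 s, V = ΣQ_DR · Δt = 1388 × 7200 = 9.99 × 10^6 m³.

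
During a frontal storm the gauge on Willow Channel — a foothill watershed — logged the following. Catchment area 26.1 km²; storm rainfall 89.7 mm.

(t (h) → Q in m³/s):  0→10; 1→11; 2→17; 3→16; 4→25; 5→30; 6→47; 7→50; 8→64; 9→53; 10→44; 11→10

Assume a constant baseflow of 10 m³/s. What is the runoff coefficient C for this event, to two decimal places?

C ≈ 0.40

ΣQ_DR = 257.0 m³/s; V = ΣQ_DR·Δt = 9.252 × 10^5 m³.
Runoff depth d = V / A = 35.45 mm.
C = d / P = 35.45 / 89.7 = 0.40.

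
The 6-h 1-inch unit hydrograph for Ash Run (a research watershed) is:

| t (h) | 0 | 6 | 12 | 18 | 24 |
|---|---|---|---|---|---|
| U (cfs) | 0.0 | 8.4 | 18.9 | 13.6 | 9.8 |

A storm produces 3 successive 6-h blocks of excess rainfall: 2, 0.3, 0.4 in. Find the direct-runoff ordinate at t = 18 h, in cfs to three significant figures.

By discrete convolution, Q_j = Σ (P_i / 1 in) · U_{j−i}.
At t = 18 h (j=3): Q = (2/1)·13.6 + (0.3/1)·18.9 + (0.4/1)·8.4 = 36.2 cfs.

Q ≈ 36.2 cfs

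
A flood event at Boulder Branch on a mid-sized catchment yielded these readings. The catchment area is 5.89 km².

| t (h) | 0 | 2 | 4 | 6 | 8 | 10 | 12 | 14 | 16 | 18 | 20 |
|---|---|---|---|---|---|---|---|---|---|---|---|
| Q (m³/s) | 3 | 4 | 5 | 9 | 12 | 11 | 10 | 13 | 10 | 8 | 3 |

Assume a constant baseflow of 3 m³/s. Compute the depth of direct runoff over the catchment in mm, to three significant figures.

Direct runoff: 0.0, 1.0, 2.0, 6.0, 9.0, 8.0, 7.0, 10.0, 7.0, 5.0, 0.0 m³/s; ΣQ_DR = 55.00 m³/s.
V = ΣQ_DR · Δt = 55.00 × 7200 s = 3.960 × 10^5 m³.
Over A = 5.89 km², depth = V / A = 67.2 mm.

d ≈ 67.2 mm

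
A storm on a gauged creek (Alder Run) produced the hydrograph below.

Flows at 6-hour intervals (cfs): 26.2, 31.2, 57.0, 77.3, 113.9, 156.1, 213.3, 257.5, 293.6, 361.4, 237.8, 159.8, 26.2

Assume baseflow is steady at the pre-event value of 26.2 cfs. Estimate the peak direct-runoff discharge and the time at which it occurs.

Subtracting baseflow gives direct-runoff ordinates: 0.0, 5.0, 30.8, 51.1, 87.7, 129.9, 187.1, 231.3, 267.4, 335.2, 211.6, 133.6, 0.0 cfs.
The maximum is 335.2 cfs, occurring at the reading for t = 54 h.

Q_p = 335.2 cfs at t = 54 h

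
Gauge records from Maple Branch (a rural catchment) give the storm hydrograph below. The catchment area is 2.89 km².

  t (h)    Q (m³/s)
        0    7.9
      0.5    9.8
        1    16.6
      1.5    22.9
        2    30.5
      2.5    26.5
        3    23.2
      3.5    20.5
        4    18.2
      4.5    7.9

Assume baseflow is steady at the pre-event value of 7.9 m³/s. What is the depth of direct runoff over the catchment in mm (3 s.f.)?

d ≈ 65.4 mm

Direct runoff: 0.0, 1.9, 8.7, 15.0, 22.6, 18.6, 15.3, 12.6, 10.3, 0.0 m³/s; ΣQ_DR = 105.0 m³/s.
V = ΣQ_DR · Δt = 105.0 × 1800 s = 1.890 × 10^5 m³.
Over A = 2.89 km², depth = V / A = 65.4 mm.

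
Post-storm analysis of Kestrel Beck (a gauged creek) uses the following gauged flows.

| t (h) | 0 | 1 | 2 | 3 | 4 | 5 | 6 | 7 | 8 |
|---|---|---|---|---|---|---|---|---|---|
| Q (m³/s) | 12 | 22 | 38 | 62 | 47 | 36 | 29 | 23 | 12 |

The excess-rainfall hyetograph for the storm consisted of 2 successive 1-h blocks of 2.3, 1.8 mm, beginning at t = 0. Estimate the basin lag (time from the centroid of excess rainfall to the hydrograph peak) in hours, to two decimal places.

Centroid of excess rainfall: t_c = Σ P_i·t̄_i / ΣP_i = 0.9390 h (block centres at 0.5, 1.5 h).
Hydrograph peak occurs at t = 3 h, so basin lag t_L = 3 − 0.9390 = 2.06 h.

t_L ≈ 2.06 h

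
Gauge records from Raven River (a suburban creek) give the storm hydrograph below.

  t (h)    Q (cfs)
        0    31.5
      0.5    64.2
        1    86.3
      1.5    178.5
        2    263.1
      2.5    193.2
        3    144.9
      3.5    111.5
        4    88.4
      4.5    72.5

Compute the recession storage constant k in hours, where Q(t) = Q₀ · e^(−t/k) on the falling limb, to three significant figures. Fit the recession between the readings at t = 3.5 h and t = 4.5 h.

On the falling limb, Q drops from 111.5 to 72.5 cfs between t = 3.5 h and t = 4.5 h (Δt = 1 h).
k = −Δt / ln(Q₂/Q₁) = −1 / ln(72.5/111.5) = 2.32 h.

k ≈ 2.32 h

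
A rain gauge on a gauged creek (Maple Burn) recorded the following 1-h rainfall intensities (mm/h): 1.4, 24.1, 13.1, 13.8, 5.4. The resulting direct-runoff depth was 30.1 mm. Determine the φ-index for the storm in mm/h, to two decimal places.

Only the 3 blocks with intensity above φ contribute runoff: 24.1, 13.1, 13.8 mm/h.
Σ(I−φ)·Δt = d  ⇒  (24.1+13.1+13.8 − 3φ)·1 = 30.1
φ = (51.00 − 30.1/1) / 3 = 6.97 mm/h.

φ ≈ 6.97 mm/h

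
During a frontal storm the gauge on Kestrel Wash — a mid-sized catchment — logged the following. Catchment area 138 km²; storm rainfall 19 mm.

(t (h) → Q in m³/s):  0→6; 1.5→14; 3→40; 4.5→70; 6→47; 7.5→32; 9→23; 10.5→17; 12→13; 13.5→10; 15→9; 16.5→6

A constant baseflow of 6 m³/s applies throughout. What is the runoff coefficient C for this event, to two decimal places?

ΣQ_DR = 215.0 m³/s; V = ΣQ_DR·Δt = 1.161 × 10^6 m³.
Runoff depth d = V / A = 8.413 mm.
C = d / P = 8.413 / 19 = 0.44.

C ≈ 0.44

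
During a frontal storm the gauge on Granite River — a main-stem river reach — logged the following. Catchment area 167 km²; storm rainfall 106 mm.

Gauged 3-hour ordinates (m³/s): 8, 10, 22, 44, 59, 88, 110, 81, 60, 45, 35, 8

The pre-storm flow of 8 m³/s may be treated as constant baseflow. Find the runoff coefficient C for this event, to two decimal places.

C ≈ 0.29

ΣQ_DR = 474.0 m³/s; V = ΣQ_DR·Δt = 5.119 × 10^6 m³.
Runoff depth d = V / A = 30.65 mm.
C = d / P = 30.65 / 106 = 0.29.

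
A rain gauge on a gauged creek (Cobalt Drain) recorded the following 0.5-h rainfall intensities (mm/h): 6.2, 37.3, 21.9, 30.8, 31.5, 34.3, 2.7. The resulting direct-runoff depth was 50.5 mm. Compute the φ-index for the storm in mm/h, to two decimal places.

φ ≈ 10.96 mm/h

Only the 5 blocks with intensity above φ contribute runoff: 37.3, 21.9, 30.8, 31.5, 34.3 mm/h.
Σ(I−φ)·Δt = d  ⇒  (37.3+21.9+30.8+31.5+34.3 − 5φ)·0.5 = 50.5
φ = (155.8 − 50.5/0.5) / 5 = 10.96 mm/h.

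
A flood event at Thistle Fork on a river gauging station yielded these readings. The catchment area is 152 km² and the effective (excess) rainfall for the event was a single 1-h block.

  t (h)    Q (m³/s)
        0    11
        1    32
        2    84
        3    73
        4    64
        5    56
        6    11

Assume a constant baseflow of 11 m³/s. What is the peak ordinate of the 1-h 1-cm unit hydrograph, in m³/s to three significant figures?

U_p ≈ 121 m³/s

Direct runoff: 0.0, 21.0, 73.0, 62.0, 53.0, 45.0, 0.0 m³/s; ΣQ_DR = 254.0 m³/s, peak = 73.0 m³/s.
Runoff depth d = ΣQ_DR·Δt / A = 254.0 × 3600 / (152 km²) = 6.016 mm.
The 1-cm UH is the DRH scaled by (10 mm)/d, so U_p = 73.0 × 10/6.016 = 121 m³/s.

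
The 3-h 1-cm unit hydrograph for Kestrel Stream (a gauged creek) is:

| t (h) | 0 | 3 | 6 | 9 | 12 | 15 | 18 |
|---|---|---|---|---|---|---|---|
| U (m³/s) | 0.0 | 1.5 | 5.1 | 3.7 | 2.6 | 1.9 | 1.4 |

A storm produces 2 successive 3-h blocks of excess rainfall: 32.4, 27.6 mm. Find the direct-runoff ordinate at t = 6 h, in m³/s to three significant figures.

By discrete convolution, Q_j = Σ (P_i / 10 mm) · U_{j−i}.
At t = 6 h (j=2): Q = (32.4/10)·5.1 + (27.6/10)·1.5 = 20.7 m³/s.

Q ≈ 20.7 m³/s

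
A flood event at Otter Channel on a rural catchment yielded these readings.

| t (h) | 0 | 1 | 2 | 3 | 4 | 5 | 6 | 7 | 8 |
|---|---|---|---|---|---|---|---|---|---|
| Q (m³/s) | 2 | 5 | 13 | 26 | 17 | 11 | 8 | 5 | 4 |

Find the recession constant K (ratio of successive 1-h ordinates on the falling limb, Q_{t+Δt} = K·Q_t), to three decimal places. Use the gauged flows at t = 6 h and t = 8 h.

Using the recession-limb readings at t = 6 h and t = 8 h: Q falls from 8 to 4 m³/s over 2 intervals.
K = (Q₂/Q₁)^(1/2) = (4/8)^(1/2) = 0.707.

K ≈ 0.707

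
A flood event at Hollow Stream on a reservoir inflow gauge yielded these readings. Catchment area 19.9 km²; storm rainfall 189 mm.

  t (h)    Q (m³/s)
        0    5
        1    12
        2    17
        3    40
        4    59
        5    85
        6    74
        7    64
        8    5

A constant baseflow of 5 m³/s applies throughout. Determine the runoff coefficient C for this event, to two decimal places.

ΣQ_DR = 316.0 m³/s; V = ΣQ_DR·Δt = 1.138 × 10^6 m³.
Runoff depth d = V / A = 57.17 mm.
C = d / P = 57.17 / 189 = 0.30.

C ≈ 0.30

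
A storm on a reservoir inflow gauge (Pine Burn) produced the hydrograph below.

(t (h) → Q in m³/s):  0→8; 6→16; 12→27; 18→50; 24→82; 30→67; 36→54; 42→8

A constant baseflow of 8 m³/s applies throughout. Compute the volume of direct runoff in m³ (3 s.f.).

Direct-runoff ordinates (Q − Q_b): 0.0, 8.0, 19.0, 42.0, 74.0, 59.0, 46.0, 0.0 m³/s.
ΣQ_DR = 248.0 m³/s.
With Δt = 6 h = 21600 s, V = ΣQ_DR · Δt = 248.0 × 21600 = 5.36 × 10^6 m³.

V ≈ 5.36 × 10^6 m³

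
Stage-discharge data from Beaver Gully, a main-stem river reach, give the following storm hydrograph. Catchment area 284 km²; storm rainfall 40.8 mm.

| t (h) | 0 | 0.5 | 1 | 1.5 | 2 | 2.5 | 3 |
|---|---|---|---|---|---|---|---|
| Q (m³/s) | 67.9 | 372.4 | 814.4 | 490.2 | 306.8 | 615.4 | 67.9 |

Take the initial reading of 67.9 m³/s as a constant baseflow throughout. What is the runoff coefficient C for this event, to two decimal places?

ΣQ_DR = 2260 m³/s; V = ΣQ_DR·Δt = 4.067 × 10^6 m³.
Runoff depth d = V / A = 14.32 mm.
C = d / P = 14.32 / 40.8 = 0.35.

C ≈ 0.35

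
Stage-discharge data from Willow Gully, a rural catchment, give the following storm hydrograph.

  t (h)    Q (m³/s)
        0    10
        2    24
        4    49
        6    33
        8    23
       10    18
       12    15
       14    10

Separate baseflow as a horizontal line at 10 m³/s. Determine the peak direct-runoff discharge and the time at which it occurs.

Subtracting baseflow gives direct-runoff ordinates: 0.0, 14.0, 39.0, 23.0, 13.0, 8.0, 5.0, 0.0 m³/s.
The maximum is 39.0 m³/s, occurring at the reading for t = 4 h.

Q_p = 39.0 m³/s at t = 4 h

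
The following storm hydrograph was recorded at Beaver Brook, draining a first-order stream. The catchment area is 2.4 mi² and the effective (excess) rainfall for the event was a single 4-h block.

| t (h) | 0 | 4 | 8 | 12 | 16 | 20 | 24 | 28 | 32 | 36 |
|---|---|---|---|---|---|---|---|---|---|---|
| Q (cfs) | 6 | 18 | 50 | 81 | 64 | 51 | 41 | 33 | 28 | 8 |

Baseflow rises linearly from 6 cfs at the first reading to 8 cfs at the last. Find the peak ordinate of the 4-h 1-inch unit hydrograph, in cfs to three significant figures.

Direct runoff: 0.00, 11.78, 43.56, 74.33, 57.11, 43.89, 33.67, 25.44, 20.22, 0.00 cfs; ΣQ_DR = 310.0 cfs, peak = 74.33 cfs.
Runoff depth d = ΣQ_DR·Δt / A = 310.0 × 14400 / (2.4 mi²) = 0.8006 in.
The 1-inch UH is the DRH scaled by (1 in)/d, so U_p = 74.33 × 1/0.8006 = 92.8 cfs.

U_p ≈ 92.8 cfs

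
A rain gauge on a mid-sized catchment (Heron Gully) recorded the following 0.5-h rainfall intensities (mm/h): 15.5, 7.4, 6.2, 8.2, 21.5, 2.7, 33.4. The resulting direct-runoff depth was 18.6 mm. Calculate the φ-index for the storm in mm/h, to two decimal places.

Only the 3 blocks with intensity above φ contribute runoff: 15.5, 21.5, 33.4 mm/h.
Σ(I−φ)·Δt = d  ⇒  (15.5+21.5+33.4 − 3φ)·0.5 = 18.6
φ = (70.40 − 18.6/0.5) / 3 = 11.07 mm/h.

φ ≈ 11.07 mm/h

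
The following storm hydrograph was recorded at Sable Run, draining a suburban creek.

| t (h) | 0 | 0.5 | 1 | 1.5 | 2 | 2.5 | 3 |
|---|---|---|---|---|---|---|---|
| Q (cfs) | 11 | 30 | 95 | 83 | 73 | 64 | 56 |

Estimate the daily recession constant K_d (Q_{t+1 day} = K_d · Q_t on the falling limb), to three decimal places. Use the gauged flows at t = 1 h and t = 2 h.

K_d ≈ 0.002

Between t = 1 h and t = 2 h the flow falls from 95 to 73 cfs over 2×0.5 h = 1 h.
Per-interval ratio K = (73/95)^(1/2) = 0.8766; K_d = K^(24/0.5) = 0.002.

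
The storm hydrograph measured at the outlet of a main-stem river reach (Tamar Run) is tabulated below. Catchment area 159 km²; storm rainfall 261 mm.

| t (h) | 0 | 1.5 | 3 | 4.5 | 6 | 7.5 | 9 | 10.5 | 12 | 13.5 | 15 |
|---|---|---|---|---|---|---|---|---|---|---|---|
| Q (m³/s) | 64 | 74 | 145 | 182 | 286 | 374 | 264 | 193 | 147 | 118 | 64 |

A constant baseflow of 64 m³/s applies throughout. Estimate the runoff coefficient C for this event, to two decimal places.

ΣQ_DR = 1207 m³/s; V = ΣQ_DR·Δt = 6.518 × 10^6 m³.
Runoff depth d = V / A = 40.99 mm.
C = d / P = 40.99 / 261 = 0.16.

C ≈ 0.16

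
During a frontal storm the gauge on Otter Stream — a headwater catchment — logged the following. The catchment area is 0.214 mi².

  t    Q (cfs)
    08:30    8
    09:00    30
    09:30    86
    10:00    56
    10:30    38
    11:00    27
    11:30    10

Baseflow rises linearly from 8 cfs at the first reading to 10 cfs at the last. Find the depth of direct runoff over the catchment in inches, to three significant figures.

d ≈ 0.695 in

Direct runoff: 0.00, 21.67, 77.33, 47.00, 28.67, 17.33, 0.00 cfs; ΣQ_DR = 192.0 cfs.
V = ΣQ_DR · Δt = 192.0 × 1800 s = 3.456 × 10^5 ft³.
Over A = 0.214 mi², depth = V / A = 0.695 in.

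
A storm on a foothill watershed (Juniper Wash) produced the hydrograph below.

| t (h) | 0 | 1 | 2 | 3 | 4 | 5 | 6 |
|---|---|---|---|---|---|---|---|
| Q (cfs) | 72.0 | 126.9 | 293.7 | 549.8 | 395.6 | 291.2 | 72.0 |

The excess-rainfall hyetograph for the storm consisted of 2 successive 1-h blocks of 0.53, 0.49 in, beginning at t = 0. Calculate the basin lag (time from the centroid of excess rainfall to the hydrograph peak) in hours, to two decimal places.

Centroid of excess rainfall: t_c = Σ P_i·t̄_i / ΣP_i = 0.9804 h (block centres at 0.5, 1.5 h).
Hydrograph peak occurs at t = 3 h, so basin lag t_L = 3 − 0.9804 = 2.02 h.

t_L ≈ 2.02 h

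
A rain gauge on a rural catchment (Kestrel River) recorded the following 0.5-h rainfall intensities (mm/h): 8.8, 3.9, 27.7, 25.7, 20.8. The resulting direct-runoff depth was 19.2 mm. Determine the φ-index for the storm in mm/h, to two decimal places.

φ ≈ 11.93 mm/h

Only the 3 blocks with intensity above φ contribute runoff: 27.7, 25.7, 20.8 mm/h.
Σ(I−φ)·Δt = d  ⇒  (27.7+25.7+20.8 − 3φ)·0.5 = 19.2
φ = (74.20 − 19.2/0.5) / 3 = 11.93 mm/h.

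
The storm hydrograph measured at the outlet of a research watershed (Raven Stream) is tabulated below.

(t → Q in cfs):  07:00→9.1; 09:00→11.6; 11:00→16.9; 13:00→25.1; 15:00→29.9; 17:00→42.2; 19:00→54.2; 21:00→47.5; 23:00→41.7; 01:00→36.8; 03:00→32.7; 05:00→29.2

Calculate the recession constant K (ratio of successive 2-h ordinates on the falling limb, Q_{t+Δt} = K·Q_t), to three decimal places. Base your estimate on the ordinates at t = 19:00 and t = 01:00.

K ≈ 0.879

Using the recession-limb readings at t = 19:00 and t = 01:00: Q falls from 54.2 to 36.8 cfs over 3 intervals.
K = (Q₂/Q₁)^(1/3) = (36.8/54.2)^(1/3) = 0.879.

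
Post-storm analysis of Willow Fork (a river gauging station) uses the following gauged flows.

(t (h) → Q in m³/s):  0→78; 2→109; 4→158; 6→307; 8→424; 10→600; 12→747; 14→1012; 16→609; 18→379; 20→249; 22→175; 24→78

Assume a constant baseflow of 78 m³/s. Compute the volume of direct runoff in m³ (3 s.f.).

V ≈ 2.82 × 10^7 m³

Direct-runoff ordinates (Q − Q_b): 0.0, 31.0, 80.0, 229.0, 346.0, 522.0, 669.0, 934.0, 531.0, 301.0, 171.0, 97.0, 0.0 m³/s.
ΣQ_DR = 3911 m³/s.
With Δt = 2 h = 7200 s, V = ΣQ_DR · Δt = 3911 × 7200 = 2.82 × 10^7 m³.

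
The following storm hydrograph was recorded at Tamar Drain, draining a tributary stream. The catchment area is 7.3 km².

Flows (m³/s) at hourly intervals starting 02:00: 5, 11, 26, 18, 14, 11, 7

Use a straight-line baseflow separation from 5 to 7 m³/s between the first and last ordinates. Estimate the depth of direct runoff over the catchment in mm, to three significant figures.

d ≈ 24.7 mm

Direct runoff: 0.00, 5.67, 20.33, 12.00, 7.67, 4.33, 0.00 m³/s; ΣQ_DR = 50.00 m³/s.
V = ΣQ_DR · Δt = 50.00 × 3600 s = 1.800 × 10^5 m³.
Over A = 7.3 km², depth = V / A = 24.7 mm.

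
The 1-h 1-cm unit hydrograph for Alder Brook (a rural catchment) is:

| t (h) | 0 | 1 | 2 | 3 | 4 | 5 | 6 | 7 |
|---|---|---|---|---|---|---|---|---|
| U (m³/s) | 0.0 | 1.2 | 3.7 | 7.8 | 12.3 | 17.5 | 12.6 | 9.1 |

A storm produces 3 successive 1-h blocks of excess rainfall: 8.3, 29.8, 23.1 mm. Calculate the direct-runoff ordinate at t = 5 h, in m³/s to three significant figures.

By discrete convolution, Q_j = Σ (P_i / 10 mm) · U_{j−i}.
At t = 5 h (j=5): Q = (8.3/10)·17.5 + (29.8/10)·12.3 + (23.1/10)·7.8 = 69.2 m³/s.

Q ≈ 69.2 m³/s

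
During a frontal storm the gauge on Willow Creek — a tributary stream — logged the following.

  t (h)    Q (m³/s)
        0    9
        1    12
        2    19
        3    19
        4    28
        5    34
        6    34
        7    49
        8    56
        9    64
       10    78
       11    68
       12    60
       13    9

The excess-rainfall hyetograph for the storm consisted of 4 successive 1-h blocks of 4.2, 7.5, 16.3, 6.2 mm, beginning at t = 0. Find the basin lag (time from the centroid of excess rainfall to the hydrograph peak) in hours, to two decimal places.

Centroid of excess rainfall: t_c = Σ P_i·t̄_i / ΣP_i = 2.2164 h (block centres at 0.5, 1.5, 2.5, 3.5 h).
Hydrograph peak occurs at t = 10 h, so basin lag t_L = 10 − 2.2164 = 7.78 h.

t_L ≈ 7.78 h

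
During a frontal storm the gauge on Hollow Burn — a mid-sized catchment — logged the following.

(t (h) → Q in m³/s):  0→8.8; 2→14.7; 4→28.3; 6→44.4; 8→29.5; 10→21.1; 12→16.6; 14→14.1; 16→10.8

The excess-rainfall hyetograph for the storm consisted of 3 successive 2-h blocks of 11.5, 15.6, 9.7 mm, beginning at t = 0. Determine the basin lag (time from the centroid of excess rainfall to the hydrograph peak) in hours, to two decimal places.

Centroid of excess rainfall: t_c = Σ P_i·t̄_i / ΣP_i = 2.9022 h (block centres at 1, 3, 5 h).
Hydrograph peak occurs at t = 6 h, so basin lag t_L = 6 − 2.9022 = 3.10 h.

t_L ≈ 3.10 h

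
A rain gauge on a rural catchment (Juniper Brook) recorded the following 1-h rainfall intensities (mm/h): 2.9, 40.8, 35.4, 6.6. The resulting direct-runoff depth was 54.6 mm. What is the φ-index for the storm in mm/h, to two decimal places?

Only the 2 blocks with intensity above φ contribute runoff: 40.8, 35.4 mm/h.
Σ(I−φ)·Δt = d  ⇒  (40.8+35.4 − 2φ)·1 = 54.6
φ = (76.20 − 54.6/1) / 2 = 10.80 mm/h.

φ ≈ 10.80 mm/h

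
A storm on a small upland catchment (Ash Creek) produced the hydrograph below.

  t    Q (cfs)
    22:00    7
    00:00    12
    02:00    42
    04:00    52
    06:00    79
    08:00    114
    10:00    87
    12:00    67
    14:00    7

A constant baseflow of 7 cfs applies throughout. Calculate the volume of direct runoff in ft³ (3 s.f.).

V ≈ 2.91 × 10^6 ft³

Direct-runoff ordinates (Q − Q_b): 0.0, 5.0, 35.0, 45.0, 72.0, 107.0, 80.0, 60.0, 0.0 cfs.
ΣQ_DR = 404.0 cfs.
With Δt = 2 h = 7200 s, V = ΣQ_DR · Δt = 404.0 × 7200 = 2.91 × 10^6 ft³.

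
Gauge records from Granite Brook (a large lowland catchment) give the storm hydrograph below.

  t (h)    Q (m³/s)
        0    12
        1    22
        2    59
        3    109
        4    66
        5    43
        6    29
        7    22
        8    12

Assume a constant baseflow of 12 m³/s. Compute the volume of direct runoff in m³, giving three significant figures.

V ≈ 9.58 × 10^5 m³

Direct-runoff ordinates (Q − Q_b): 0.0, 10.0, 47.0, 97.0, 54.0, 31.0, 17.0, 10.0, 0.0 m³/s.
ΣQ_DR = 266.0 m³/s.
With Δt = 1 h = 3600 s, V = ΣQ_DR · Δt = 266.0 × 3600 = 9.58 × 10^5 m³.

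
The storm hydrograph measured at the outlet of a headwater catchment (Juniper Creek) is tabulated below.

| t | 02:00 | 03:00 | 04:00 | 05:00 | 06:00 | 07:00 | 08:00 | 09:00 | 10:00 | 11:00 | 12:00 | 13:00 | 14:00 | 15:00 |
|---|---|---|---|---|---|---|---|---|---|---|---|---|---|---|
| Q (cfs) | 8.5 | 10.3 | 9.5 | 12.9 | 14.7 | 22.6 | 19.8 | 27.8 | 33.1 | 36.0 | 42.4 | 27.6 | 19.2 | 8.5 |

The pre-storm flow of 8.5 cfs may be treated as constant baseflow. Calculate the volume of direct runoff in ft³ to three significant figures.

V ≈ 6.26 × 10^5 ft³

Direct-runoff ordinates (Q − Q_b): 0.0, 1.8, 1.0, 4.4, 6.2, 14.1, 11.3, 19.3, 24.6, 27.5, 33.9, 19.1, 10.7, 0.0 cfs.
ΣQ_DR = 173.9 cfs.
With Δt = 1 h = 3600 s, V = ΣQ_DR · Δt = 173.9 × 3600 = 6.26 × 10^5 ft³.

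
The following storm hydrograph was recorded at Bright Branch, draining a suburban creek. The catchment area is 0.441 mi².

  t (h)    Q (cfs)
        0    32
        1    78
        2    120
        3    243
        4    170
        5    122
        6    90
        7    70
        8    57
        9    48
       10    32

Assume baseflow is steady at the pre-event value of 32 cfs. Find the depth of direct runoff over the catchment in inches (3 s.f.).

Direct runoff: 0.0, 46.0, 88.0, 211.0, 138.0, 90.0, 58.0, 38.0, 25.0, 16.0, 0.0 cfs; ΣQ_DR = 710.0 cfs.
V = ΣQ_DR · Δt = 710.0 × 3600 s = 2.556 × 10^6 ft³.
Over A = 0.441 mi², depth = V / A = 2.49 in.

d ≈ 2.49 in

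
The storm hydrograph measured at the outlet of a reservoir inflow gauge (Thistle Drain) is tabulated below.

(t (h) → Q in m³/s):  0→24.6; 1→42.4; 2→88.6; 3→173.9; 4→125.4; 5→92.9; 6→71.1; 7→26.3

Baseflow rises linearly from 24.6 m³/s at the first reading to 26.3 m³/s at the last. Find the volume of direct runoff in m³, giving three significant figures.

Direct-runoff ordinates (Q − Q_b): 0.00, 17.56, 63.51, 148.57, 99.83, 67.09, 45.04, 0.00 m³/s.
ΣQ_DR = 441.6 m³/s.
With Δt = 1 h = 3600 s, V = ΣQ_DR · Δt = 441.6 × 3600 = 1.59 × 10^6 m³.

V ≈ 1.59 × 10^6 m³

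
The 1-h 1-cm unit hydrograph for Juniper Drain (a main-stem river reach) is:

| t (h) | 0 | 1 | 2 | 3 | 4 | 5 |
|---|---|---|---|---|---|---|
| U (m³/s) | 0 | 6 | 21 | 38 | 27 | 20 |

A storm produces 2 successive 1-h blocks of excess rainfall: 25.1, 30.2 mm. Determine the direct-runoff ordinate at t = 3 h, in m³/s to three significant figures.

By discrete convolution, Q_j = Σ (P_i / 10 mm) · U_{j−i}.
At t = 3 h (j=3): Q = (25.1/10)·38 + (30.2/10)·21 = 159 m³/s.

Q ≈ 159 m³/s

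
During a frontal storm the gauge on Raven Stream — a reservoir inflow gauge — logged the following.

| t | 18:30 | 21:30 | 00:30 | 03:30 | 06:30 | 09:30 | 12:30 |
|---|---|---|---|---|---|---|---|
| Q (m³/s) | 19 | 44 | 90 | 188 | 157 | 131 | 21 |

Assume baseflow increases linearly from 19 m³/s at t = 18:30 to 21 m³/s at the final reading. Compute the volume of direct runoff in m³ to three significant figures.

Direct-runoff ordinates (Q − Q_b): 0.00, 24.67, 70.33, 168.00, 136.67, 110.33, 0.00 m³/s.
ΣQ_DR = 510.0 m³/s.
With Δt = 3 h = 10800 s, V = ΣQ_DR · Δt = 510.0 × 10800 = 5.51 × 10^6 m³.

V ≈ 5.51 × 10^6 m³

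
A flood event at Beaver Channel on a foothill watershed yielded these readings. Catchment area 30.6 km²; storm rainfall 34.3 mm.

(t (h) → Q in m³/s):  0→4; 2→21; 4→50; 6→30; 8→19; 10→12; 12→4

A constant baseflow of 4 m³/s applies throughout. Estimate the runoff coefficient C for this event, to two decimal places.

C ≈ 0.77

ΣQ_DR = 112.0 m³/s; V = ΣQ_DR·Δt = 8.064 × 10^5 m³.
Runoff depth d = V / A = 26.35 mm.
C = d / P = 26.35 / 34.3 = 0.77.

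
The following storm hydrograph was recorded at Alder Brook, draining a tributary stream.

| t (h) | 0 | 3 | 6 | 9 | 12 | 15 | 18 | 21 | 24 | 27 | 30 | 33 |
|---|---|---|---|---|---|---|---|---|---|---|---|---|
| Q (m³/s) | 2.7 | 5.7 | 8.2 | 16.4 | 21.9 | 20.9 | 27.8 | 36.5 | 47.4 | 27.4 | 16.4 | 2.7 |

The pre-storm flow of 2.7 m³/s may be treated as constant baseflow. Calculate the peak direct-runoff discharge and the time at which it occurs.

Subtracting baseflow gives direct-runoff ordinates: 0.0, 3.0, 5.5, 13.7, 19.2, 18.2, 25.1, 33.8, 44.7, 24.7, 13.7, 0.0 m³/s.
The maximum is 44.7 m³/s, occurring at the reading for t = 24 h.

Q_p = 44.7 m³/s at t = 24 h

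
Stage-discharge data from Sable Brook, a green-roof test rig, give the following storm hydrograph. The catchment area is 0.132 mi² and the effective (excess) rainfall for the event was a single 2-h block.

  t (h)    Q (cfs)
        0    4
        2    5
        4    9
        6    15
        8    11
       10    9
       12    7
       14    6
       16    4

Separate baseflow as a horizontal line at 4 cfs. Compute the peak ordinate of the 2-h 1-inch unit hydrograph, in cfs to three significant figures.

Direct runoff: 0.0, 1.0, 5.0, 11.0, 7.0, 5.0, 3.0, 2.0, 0.0 cfs; ΣQ_DR = 34.00 cfs, peak = 11.0 cfs.
Runoff depth d = ΣQ_DR·Δt / A = 34.00 × 7200 / (0.132 mi²) = 0.7983 in.
The 1-inch UH is the DRH scaled by (1 in)/d, so U_p = 11.0 × 1/0.7983 = 13.8 cfs.

U_p ≈ 13.8 cfs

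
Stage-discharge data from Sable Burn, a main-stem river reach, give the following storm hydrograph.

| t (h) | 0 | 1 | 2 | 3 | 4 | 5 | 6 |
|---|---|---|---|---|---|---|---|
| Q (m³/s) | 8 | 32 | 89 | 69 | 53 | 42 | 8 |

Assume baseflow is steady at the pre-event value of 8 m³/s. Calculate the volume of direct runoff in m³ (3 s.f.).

V ≈ 8.82 × 10^5 m³

Direct-runoff ordinates (Q − Q_b): 0.0, 24.0, 81.0, 61.0, 45.0, 34.0, 0.0 m³/s.
ΣQ_DR = 245.0 m³/s.
With Δt = 1 h = 3600 s, V = ΣQ_DR · Δt = 245.0 × 3600 = 8.82 × 10^5 m³.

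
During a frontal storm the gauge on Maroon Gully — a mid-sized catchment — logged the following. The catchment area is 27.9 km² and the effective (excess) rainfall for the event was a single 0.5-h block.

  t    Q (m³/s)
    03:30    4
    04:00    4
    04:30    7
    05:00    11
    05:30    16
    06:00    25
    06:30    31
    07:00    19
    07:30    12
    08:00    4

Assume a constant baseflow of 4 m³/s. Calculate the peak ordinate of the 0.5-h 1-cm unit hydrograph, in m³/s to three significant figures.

Direct runoff: 0.0, 0.0, 3.0, 7.0, 12.0, 21.0, 27.0, 15.0, 8.0, 0.0 m³/s; ΣQ_DR = 93.00 m³/s, peak = 27.0 m³/s.
Runoff depth d = ΣQ_DR·Δt / A = 93.00 × 1800 / (27.9 km²) = 6.000 mm.
The 1-cm UH is the DRH scaled by (10 mm)/d, so U_p = 27.0 × 10/6.000 = 45.0 m³/s.

U_p ≈ 45.0 m³/s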